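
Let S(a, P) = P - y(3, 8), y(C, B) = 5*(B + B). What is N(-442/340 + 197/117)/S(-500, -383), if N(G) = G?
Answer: -449/541710 ≈ -0.00082886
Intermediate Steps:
y(C, B) = 10*B (y(C, B) = 5*(2*B) = 10*B)
S(a, P) = -80 + P (S(a, P) = P - 10*8 = P - 1*80 = P - 80 = -80 + P)
N(-442/340 + 197/117)/S(-500, -383) = (-442/340 + 197/117)/(-80 - 383) = (-442*1/340 + 197*(1/117))/(-463) = (-13/10 + 197/117)*(-1/463) = (449/1170)*(-1/463) = -449/541710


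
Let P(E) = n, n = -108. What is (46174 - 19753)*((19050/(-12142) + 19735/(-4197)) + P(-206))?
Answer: -25642691996242/8493329 ≈ -3.0192e+6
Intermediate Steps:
P(E) = -108
(46174 - 19753)*((19050/(-12142) + 19735/(-4197)) + P(-206)) = (46174 - 19753)*((19050/(-12142) + 19735/(-4197)) - 108) = 26421*((19050*(-1/12142) + 19735*(-1/4197)) - 108) = 26421*((-9525/6071 - 19735/4197) - 108) = 26421*(-159787610/25479987 - 108) = 26421*(-2911626206/25479987) = -25642691996242/8493329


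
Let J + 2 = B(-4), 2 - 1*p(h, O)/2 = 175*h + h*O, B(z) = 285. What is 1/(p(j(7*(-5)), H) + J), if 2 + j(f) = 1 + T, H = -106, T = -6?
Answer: 1/1253 ≈ 0.00079808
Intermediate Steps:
j(f) = -7 (j(f) = -2 + (1 - 6) = -2 - 5 = -7)
p(h, O) = 4 - 350*h - 2*O*h (p(h, O) = 4 - 2*(175*h + h*O) = 4 - 2*(175*h + O*h) = 4 + (-350*h - 2*O*h) = 4 - 350*h - 2*O*h)
J = 283 (J = -2 + 285 = 283)
1/(p(j(7*(-5)), H) + J) = 1/((4 - 350*(-7) - 2*(-106)*(-7)) + 283) = 1/((4 + 2450 - 1484) + 283) = 1/(970 + 283) = 1/1253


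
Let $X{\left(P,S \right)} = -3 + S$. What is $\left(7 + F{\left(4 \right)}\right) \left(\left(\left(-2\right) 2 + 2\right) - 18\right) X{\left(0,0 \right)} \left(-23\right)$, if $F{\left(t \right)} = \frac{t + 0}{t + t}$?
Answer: $-10350$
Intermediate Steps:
$F{\left(t \right)} = \frac{1}{2}$ ($F{\left(t \right)} = \frac{t}{2 t} = t \frac{1}{2 t} = \frac{1}{2}$)
$\left(7 + F{\left(4 \right)}\right) \left(\left(\left(-2\right) 2 + 2\right) - 18\right) X{\left(0,0 \right)} \left(-23\right) = \left(7 + \frac{1}{2}\right) \left(\left(\left(-2\right) 2 + 2\right) - 18\right) \left(-3 + 0\right) \left(-23\right) = \frac{15 \left(\left(-4 + 2\right) - 18\right)}{2} \left(-3\right) \left(-23\right) = \frac{15 \left(-2 - 18\right)}{2} \left(-3\right) \left(-23\right) = \frac{15}{2} \left(-20\right) \left(-3\right) \left(-23\right) = \left(-150\right) \left(-3\right) \left(-23\right) = 450 \left(-23\right) = -10350$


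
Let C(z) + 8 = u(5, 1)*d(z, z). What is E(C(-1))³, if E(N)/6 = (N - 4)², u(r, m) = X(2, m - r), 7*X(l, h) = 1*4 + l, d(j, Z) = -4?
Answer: 342764853755904/117649 ≈ 2.9135e+9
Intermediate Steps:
X(l, h) = 4/7 + l/7 (X(l, h) = (1*4 + l)/7 = (4 + l)/7 = 4/7 + l/7)
u(r, m) = 6/7 (u(r, m) = 4/7 + (⅐)*2 = 4/7 + 2/7 = 6/7)
C(z) = -80/7 (C(z) = -8 + (6/7)*(-4) = -8 - 24/7 = -80/7)
E(N) = 6*(-4 + N)² (E(N) = 6*(N - 4)² = 6*(-4 + N)²)
E(C(-1))³ = (6*(-4 - 80/7)²)³ = (6*(-108/7)²)³ = (6*(11664/49))³ = (69984/49)³ = 342764853755904/117649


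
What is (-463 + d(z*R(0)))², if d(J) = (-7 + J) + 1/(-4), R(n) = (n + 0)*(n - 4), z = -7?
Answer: 3538161/16 ≈ 2.2114e+5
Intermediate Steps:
R(n) = n*(-4 + n)
d(J) = -29/4 + J (d(J) = (-7 + J) - ¼ = -29/4 + J)
(-463 + d(z*R(0)))² = (-463 + (-29/4 - 0*(-4 + 0)))² = (-463 + (-29/4 - 0*(-4)))² = (-463 + (-29/4 - 7*0))² = (-463 + (-29/4 + 0))² = (-463 - 29/4)² = (-1881/4)² = 3538161/16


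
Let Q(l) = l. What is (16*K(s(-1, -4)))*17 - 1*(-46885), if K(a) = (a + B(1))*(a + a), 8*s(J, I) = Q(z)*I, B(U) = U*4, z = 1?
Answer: 45933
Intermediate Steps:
B(U) = 4*U
s(J, I) = I/8 (s(J, I) = (1*I)/8 = I/8)
K(a) = 2*a*(4 + a) (K(a) = (a + 4*1)*(a + a) = (a + 4)*(2*a) = (4 + a)*(2*a) = 2*a*(4 + a))
(16*K(s(-1, -4)))*17 - 1*(-46885) = (16*(2*((⅛)*(-4))*(4 + (⅛)*(-4))))*17 - 1*(-46885) = (16*(2*(-½)*(4 - ½)))*17 + 46885 = (16*(2*(-½)*(7/2)))*17 + 46885 = (16*(-7/2))*17 + 46885 = -56*17 + 46885 = -952 + 46885 = 45933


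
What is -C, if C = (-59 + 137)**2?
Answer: -6084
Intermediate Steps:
C = 6084 (C = 78**2 = 6084)
-C = -1*6084 = -6084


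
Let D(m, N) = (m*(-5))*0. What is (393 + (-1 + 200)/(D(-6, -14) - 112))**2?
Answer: 1919929489/12544 ≈ 1.5306e+5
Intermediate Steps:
D(m, N) = 0 (D(m, N) = -5*m*0 = 0)
(393 + (-1 + 200)/(D(-6, -14) - 112))**2 = (393 + (-1 + 200)/(0 - 112))**2 = (393 + 199/(-112))**2 = (393 + 199*(-1/112))**2 = (393 - 199/112)**2 = (43817/112)**2 = 1919929489/12544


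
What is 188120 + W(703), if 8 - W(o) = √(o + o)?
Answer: 188128 - √1406 ≈ 1.8809e+5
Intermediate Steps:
W(o) = 8 - √2*√o (W(o) = 8 - √(o + o) = 8 - √(2*o) = 8 - √2*√o)
188120 + W(703) = 188120 + (8 - √2*√703) = 188120 + (8 - √1406) = 188128 - √1406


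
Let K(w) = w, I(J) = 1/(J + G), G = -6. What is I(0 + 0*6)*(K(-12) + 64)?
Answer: -26/3 ≈ -8.6667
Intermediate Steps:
I(J) = 1/(-6 + J) (I(J) = 1/(J - 6) = 1/(-6 + J))
I(0 + 0*6)*(K(-12) + 64) = (-12 + 64)/(-6 + (0 + 0*6)) = 52/(-6 + (0 + 0)) = 52/(-6 + 0) = 52/(-6) = -⅙*52 = -26/3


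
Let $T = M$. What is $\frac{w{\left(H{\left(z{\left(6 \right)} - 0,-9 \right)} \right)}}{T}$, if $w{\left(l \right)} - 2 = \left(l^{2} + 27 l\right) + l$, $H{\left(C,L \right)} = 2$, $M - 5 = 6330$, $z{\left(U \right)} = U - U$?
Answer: $\frac{62}{6335} \approx 0.0097869$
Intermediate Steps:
$z{\left(U \right)} = 0$
$M = 6335$ ($M = 5 + 6330 = 6335$)
$w{\left(l \right)} = 2 + l^{2} + 28 l$ ($w{\left(l \right)} = 2 + \left(\left(l^{2} + 27 l\right) + l\right) = 2 + \left(l^{2} + 28 l\right) = 2 + l^{2} + 28 l$)
$T = 6335$
$\frac{w{\left(H{\left(z{\left(6 \right)} - 0,-9 \right)} \right)}}{T} = \frac{2 + 2^{2} + 28 \cdot 2}{6335} = \left(2 + 4 + 56\right) \frac{1}{6335} = 62 \cdot \frac{1}{6335} = \frac{62}{6335}$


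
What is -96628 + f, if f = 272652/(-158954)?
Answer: -7679839882/79477 ≈ -96630.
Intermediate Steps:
f = -136326/79477 (f = 272652*(-1/158954) = -136326/79477 ≈ -1.7153)
-96628 + f = -96628 - 136326/79477 = -7679839882/79477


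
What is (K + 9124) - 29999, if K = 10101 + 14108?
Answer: 3334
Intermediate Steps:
K = 24209
(K + 9124) - 29999 = (24209 + 9124) - 29999 = 33333 - 29999 = 3334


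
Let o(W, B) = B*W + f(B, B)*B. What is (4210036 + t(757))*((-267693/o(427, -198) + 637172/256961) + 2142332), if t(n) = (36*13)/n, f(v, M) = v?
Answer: 13258270124888194540219220/1469983687689 ≈ 9.0193e+12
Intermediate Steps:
o(W, B) = B² + B*W (o(W, B) = B*W + B*B = B*W + B² = B² + B*W)
t(n) = 468/n
(4210036 + t(757))*((-267693/o(427, -198) + 637172/256961) + 2142332) = (4210036 + 468/757)*((-267693*(-1/(198*(-198 + 427))) + 637172/256961) + 2142332) = (4210036 + 468*(1/757))*((-267693/((-198*229)) + 637172*(1/256961)) + 2142332) = (4210036 + 468/757)*((-267693/(-45342) + 637172/256961) + 2142332) = 3186997720*((-267693*(-1/45342) + 637172/256961) + 2142332)/757 = 3186997720*((89231/15114 + 637172/256961) + 2142332)/757 = 3186997720*(32559104599/3883708554 + 2142332)/757 = (3186997720/757)*(8320225673012527/3883708554) = 13258270124888194540219220/1469983687689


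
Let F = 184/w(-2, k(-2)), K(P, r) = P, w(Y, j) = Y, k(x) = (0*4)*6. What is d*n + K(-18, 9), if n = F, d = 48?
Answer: -4434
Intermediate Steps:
k(x) = 0 (k(x) = 0*6 = 0)
F = -92 (F = 184/(-2) = 184*(-½) = -92)
n = -92
d*n + K(-18, 9) = 48*(-92) - 18 = -4416 - 18 = -4434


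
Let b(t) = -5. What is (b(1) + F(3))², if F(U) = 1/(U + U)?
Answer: 841/36 ≈ 23.361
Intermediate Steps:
F(U) = 1/(2*U)
(b(1) + F(3))² = (-5 + (½)/3)² = (-5 + (½)*(⅓))² = (-5 + ⅙)² = (-29/6)² = 841/36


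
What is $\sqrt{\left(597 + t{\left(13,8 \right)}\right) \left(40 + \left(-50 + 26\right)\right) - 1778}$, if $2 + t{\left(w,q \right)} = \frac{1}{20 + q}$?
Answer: $\frac{3 \sqrt{42154}}{7} \approx 87.992$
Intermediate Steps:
$t{\left(w,q \right)} = -2 + \frac{1}{20 + q}$
$\sqrt{\left(597 + t{\left(13,8 \right)}\right) \left(40 + \left(-50 + 26\right)\right) - 1778} = \sqrt{\left(597 + \frac{-39 - 16}{20 + 8}\right) \left(40 + \left(-50 + 26\right)\right) - 1778} = \sqrt{\left(597 + \frac{-39 - 16}{28}\right) \left(40 - 24\right) - 1778} = \sqrt{\left(597 + \frac{1}{28} \left(-55\right)\right) 16 - 1778} = \sqrt{\left(597 - \frac{55}{28}\right) 16 - 1778} = \sqrt{\frac{16661}{28} \cdot 16 - 1778} = \sqrt{\frac{66644}{7} - 1778} = \sqrt{\frac{54198}{7}} = \frac{3 \sqrt{42154}}{7}$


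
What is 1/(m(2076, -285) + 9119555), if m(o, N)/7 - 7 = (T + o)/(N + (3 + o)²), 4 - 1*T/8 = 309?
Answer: 1080489/9853631805719 ≈ 1.0965e-7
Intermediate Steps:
T = -2440 (T = 32 - 8*309 = 32 - 2472 = -2440)
m(o, N) = 49 + 7*(-2440 + o)/(N + (3 + o)²) (m(o, N) = 49 + 7*((-2440 + o)/(N + (3 + o)²)) = 49 + 7*(-2440 + o)/(N + (3 + o)²))
1/(m(2076, -285) + 9119555) = 1/(7*(-2440 + 2076 + 7*(-285) + 7*(3 + 2076)²)/(-285 + (3 + 2076)²) + 9119555) = 1/(7*(-2440 + 2076 - 1995 + 7*2079²)/(-285 + 2079²) + 9119555) = 1/(7*(-2440 + 2076 - 1995 + 7*4322241)/(-285 + 4322241) + 9119555) = 1/(7*(-2440 + 2076 - 1995 + 30255687)/4321956 + 9119555) = 1/(7*(1/4321956)*30253328 + 9119555) = 1/(52943324/1080489 + 9119555) = 1/(9853631805719/1080489) = 1080489/9853631805719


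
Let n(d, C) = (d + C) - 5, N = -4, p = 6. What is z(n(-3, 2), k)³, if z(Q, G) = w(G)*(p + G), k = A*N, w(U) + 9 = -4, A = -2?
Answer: -6028568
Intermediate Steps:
w(U) = -13 (w(U) = -9 - 4 = -13)
n(d, C) = -5 + C + d (n(d, C) = (C + d) - 5 = -5 + C + d)
k = 8 (k = -2*(-4) = 8)
z(Q, G) = -78 - 13*G (z(Q, G) = -13*(6 + G) = -78 - 13*G)
z(n(-3, 2), k)³ = (-78 - 13*8)³ = (-78 - 104)³ = (-182)³ = -6028568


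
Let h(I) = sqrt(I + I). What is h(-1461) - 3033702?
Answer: -3033702 + I*sqrt(2922) ≈ -3.0337e+6 + 54.056*I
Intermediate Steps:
h(I) = sqrt(2)*sqrt(I) (h(I) = sqrt(2*I) = sqrt(2)*sqrt(I))
h(-1461) - 3033702 = sqrt(2)*sqrt(-1461) - 3033702 = sqrt(2)*(I*sqrt(1461)) - 3033702 = I*sqrt(2922) - 3033702 = -3033702 + I*sqrt(2922)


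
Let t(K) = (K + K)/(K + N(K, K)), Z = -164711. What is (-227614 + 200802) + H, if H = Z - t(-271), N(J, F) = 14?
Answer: -49221953/257 ≈ -1.9153e+5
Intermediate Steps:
t(K) = 2*K/(14 + K) (t(K) = (K + K)/(K + 14) = (2*K)/(14 + K) = 2*K/(14 + K))
H = -42331269/257 (H = -164711 - 2*(-271)/(14 - 271) = -164711 - 2*(-271)/(-257) = -164711 - 2*(-271)*(-1)/257 = -164711 - 1*542/257 = -164711 - 542/257 = -42331269/257 ≈ -1.6471e+5)
(-227614 + 200802) + H = (-227614 + 200802) - 42331269/257 = -26812 - 42331269/257 = -49221953/257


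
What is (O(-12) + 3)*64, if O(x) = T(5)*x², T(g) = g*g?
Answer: 230592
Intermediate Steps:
T(g) = g²
O(x) = 25*x² (O(x) = 5²*x² = 25*x²)
(O(-12) + 3)*64 = (25*(-12)² + 3)*64 = (25*144 + 3)*64 = (3600 + 3)*64 = 3603*64 = 230592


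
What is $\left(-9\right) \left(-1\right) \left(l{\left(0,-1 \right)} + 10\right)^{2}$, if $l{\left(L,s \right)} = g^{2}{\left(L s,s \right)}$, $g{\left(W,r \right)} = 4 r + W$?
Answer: $6084$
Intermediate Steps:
$g{\left(W,r \right)} = W + 4 r$
$l{\left(L,s \right)} = \left(4 s + L s\right)^{2}$ ($l{\left(L,s \right)} = \left(L s + 4 s\right)^{2} = \left(4 s + L s\right)^{2}$)
$\left(-9\right) \left(-1\right) \left(l{\left(0,-1 \right)} + 10\right)^{2} = \left(-9\right) \left(-1\right) \left(\left(-1\right)^{2} \left(4 + 0\right)^{2} + 10\right)^{2} = 9 \left(1 \cdot 4^{2} + 10\right)^{2} = 9 \left(1 \cdot 16 + 10\right)^{2} = 9 \left(16 + 10\right)^{2} = 9 \cdot 26^{2} = 9 \cdot 676 = 6084$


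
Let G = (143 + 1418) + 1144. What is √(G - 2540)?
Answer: √165 ≈ 12.845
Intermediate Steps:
G = 2705 (G = 1561 + 1144 = 2705)
√(G - 2540) = √(2705 - 2540) = √165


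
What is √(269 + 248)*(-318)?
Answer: -318*√517 ≈ -7230.6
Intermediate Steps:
√(269 + 248)*(-318) = √517*(-318) = -318*√517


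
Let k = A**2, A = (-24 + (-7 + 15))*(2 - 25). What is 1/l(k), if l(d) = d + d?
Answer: 1/270848 ≈ 3.6921e-6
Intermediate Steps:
A = 368 (A = (-24 + 8)*(-23) = -16*(-23) = 368)
k = 135424 (k = 368**2 = 135424)
l(d) = 2*d
1/l(k) = 1/(2*135424) = 1/270848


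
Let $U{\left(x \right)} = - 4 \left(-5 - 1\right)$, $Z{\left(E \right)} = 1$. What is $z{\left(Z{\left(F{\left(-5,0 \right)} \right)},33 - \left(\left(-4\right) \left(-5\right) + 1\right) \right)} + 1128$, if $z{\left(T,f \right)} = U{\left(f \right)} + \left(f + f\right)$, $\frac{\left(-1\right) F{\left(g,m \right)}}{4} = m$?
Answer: $1176$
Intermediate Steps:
$F{\left(g,m \right)} = - 4 m$
$U{\left(x \right)} = 24$ ($U{\left(x \right)} = \left(-4\right) \left(-6\right) = 24$)
$z{\left(T,f \right)} = 24 + 2 f$ ($z{\left(T,f \right)} = 24 + \left(f + f\right) = 24 + 2 f$)
$z{\left(Z{\left(F{\left(-5,0 \right)} \right)},33 - \left(\left(-4\right) \left(-5\right) + 1\right) \right)} + 1128 = \left(24 + 2 \left(33 - \left(\left(-4\right) \left(-5\right) + 1\right)\right)\right) + 1128 = \left(24 + 2 \left(33 - \left(20 + 1\right)\right)\right) + 1128 = \left(24 + 2 \left(33 - 21\right)\right) + 1128 = \left(24 + 2 \cdot 12\right) + 1128 = \left(24 + 24\right) + 1128 = 48 + 1128 = 1176$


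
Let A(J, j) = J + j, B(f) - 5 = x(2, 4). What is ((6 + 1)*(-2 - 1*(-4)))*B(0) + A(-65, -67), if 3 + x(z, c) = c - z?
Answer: -76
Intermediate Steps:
x(z, c) = -3 + c - z (x(z, c) = -3 + (c - z) = -3 + c - z)
B(f) = 4 (B(f) = 5 + (-3 + 4 - 1*2) = 5 + (-3 + 4 - 2) = 5 - 1 = 4)
((6 + 1)*(-2 - 1*(-4)))*B(0) + A(-65, -67) = ((6 + 1)*(-2 - 1*(-4)))*4 + (-65 - 67) = (7*(-2 + 4))*4 - 132 = (7*2)*4 - 132 = 14*4 - 132 = 56 - 132 = -76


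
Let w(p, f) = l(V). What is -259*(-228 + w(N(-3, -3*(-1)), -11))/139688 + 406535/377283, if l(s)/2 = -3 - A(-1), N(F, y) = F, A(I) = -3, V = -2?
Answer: 1040360221/693446154 ≈ 1.5003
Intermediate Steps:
l(s) = 0 (l(s) = 2*(-3 - 1*(-3)) = 2*(-3 + 3) = 2*0 = 0)
w(p, f) = 0
-259*(-228 + w(N(-3, -3*(-1)), -11))/139688 + 406535/377283 = -259*(-228 + 0)/139688 + 406535/377283 = -259*(-228)*(1/139688) + 406535*(1/377283) = 59052*(1/139688) + 406535/377283 = 777/1838 + 406535/377283 = 1040360221/693446154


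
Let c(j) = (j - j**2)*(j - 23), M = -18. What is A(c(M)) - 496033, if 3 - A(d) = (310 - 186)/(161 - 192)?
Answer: -496026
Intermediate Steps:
c(j) = (-23 + j)*(j - j**2) (c(j) = (j - j**2)*(-23 + j) = (-23 + j)*(j - j**2))
A(d) = 7 (A(d) = 3 - (310 - 186)/(161 - 192) = 3 - 124/(-31) = 3 - 124*(-1)/31 = 3 - 1*(-4) = 3 + 4 = 7)
A(c(M)) - 496033 = 7 - 496033 = -496026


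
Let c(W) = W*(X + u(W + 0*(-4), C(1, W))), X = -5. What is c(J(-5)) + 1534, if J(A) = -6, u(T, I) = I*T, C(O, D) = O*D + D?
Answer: 1132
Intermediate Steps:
C(O, D) = D + D*O (C(O, D) = D*O + D = D + D*O)
c(W) = W*(-5 + 2*W²) (c(W) = W*(-5 + (W*(1 + 1))*(W + 0*(-4))) = W*(-5 + (W*2)*(W + 0)) = W*(-5 + (2*W)*W) = W*(-5 + 2*W²))
c(J(-5)) + 1534 = -6*(-5 + 2*(-6)²) + 1534 = -6*(-5 + 2*36) + 1534 = -6*(-5 + 72) + 1534 = -6*67 + 1534 = -402 + 1534 = 1132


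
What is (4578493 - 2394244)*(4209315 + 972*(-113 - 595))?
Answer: 7691044339611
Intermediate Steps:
(4578493 - 2394244)*(4209315 + 972*(-113 - 595)) = 2184249*(4209315 + 972*(-708)) = 2184249*(4209315 - 688176) = 2184249*3521139 = 7691044339611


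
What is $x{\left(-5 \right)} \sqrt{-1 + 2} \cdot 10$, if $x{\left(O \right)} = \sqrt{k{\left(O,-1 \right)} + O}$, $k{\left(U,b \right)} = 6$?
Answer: $10$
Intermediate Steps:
$x{\left(O \right)} = \sqrt{6 + O}$
$x{\left(-5 \right)} \sqrt{-1 + 2} \cdot 10 = \sqrt{6 - 5} \sqrt{-1 + 2} \cdot 10 = \sqrt{1} \sqrt{1} \cdot 10 = 1 \cdot 1 \cdot 10 = 1 \cdot 10 = 10$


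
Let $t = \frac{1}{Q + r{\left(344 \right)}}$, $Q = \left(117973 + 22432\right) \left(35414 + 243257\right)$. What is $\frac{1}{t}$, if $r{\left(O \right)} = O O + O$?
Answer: $39126920435$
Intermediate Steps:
$Q = 39126801755$ ($Q = 140405 \cdot 278671 = 39126801755$)
$r{\left(O \right)} = O + O^{2}$ ($r{\left(O \right)} = O^{2} + O = O + O^{2}$)
$t = \frac{1}{39126920435}$ ($t = \frac{1}{39126801755 + 344 \left(1 + 344\right)} = \frac{1}{39126801755 + 344 \cdot 345} = \frac{1}{39126801755 + 118680} = \frac{1}{39126920435} \approx 2.5558 \cdot 10^{-11}$)
$\frac{1}{t} = \frac{1}{\frac{1}{39126920435}} = 39126920435$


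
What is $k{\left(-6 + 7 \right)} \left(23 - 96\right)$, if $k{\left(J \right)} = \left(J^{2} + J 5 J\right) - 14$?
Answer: $584$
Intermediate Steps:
$k{\left(J \right)} = -14 + 6 J^{2}$ ($k{\left(J \right)} = \left(J^{2} + 5 J J\right) - 14 = \left(J^{2} + 5 J^{2}\right) - 14 = 6 J^{2} - 14 = -14 + 6 J^{2}$)
$k{\left(-6 + 7 \right)} \left(23 - 96\right) = \left(-14 + 6 \left(-6 + 7\right)^{2}\right) \left(23 - 96\right) = \left(-14 + 6 \cdot 1^{2}\right) \left(-73\right) = \left(-14 + 6 \cdot 1\right) \left(-73\right) = \left(-14 + 6\right) \left(-73\right) = \left(-8\right) \left(-73\right) = 584$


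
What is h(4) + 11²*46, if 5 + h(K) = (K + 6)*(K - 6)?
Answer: 5541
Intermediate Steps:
h(K) = -5 + (-6 + K)*(6 + K) (h(K) = -5 + (K + 6)*(K - 6) = -5 + (6 + K)*(-6 + K) = -5 + (-6 + K)*(6 + K))
h(4) + 11²*46 = (-41 + 4²) + 11²*46 = (-41 + 16) + 121*46 = -25 + 5566 = 5541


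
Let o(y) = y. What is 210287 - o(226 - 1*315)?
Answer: 210376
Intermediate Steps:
210287 - o(226 - 1*315) = 210287 - (226 - 1*315) = 210287 - (226 - 315) = 210287 - 1*(-89) = 210287 + 89 = 210376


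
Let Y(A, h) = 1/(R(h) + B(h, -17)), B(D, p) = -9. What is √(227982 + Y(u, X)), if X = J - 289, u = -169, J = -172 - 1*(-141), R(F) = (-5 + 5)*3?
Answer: √2051837/3 ≈ 477.47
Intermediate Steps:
R(F) = 0 (R(F) = 0*3 = 0)
J = -31 (J = -172 + 141 = -31)
X = -320 (X = -31 - 289 = -320)
Y(A, h) = -⅑ (Y(A, h) = 1/(0 - 9) = 1/(-9) = -⅑)
√(227982 + Y(u, X)) = √(227982 - ⅑) = √(2051837/9) = √2051837/3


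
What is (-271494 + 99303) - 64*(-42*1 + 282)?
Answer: -187551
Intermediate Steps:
(-271494 + 99303) - 64*(-42*1 + 282) = -172191 - 64*(-42 + 282) = -172191 - 64*240 = -172191 - 15360 = -187551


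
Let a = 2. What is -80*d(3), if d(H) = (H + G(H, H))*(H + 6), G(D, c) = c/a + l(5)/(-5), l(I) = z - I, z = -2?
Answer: -4248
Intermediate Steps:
l(I) = -2 - I
G(D, c) = 7/5 + c/2 (G(D, c) = c/2 + (-2 - 1*5)/(-5) = c*(½) + (-2 - 5)*(-⅕) = c/2 - 7*(-⅕) = c/2 + 7/5 = 7/5 + c/2)
d(H) = (6 + H)*(7/5 + 3*H/2) (d(H) = (H + (7/5 + H/2))*(H + 6) = (7/5 + 3*H/2)*(6 + H) = (6 + H)*(7/5 + 3*H/2))
-80*d(3) = -80*(42/5 + (3/2)*3² + (52/5)*3) = -80*(42/5 + (3/2)*9 + 156/5) = -80*(42/5 + 27/2 + 156/5) = -80*531/10 = -4248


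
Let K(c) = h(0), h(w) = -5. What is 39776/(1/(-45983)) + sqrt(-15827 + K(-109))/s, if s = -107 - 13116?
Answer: -1829019808 - 2*I*sqrt(3958)/13223 ≈ -1.829e+9 - 0.0095156*I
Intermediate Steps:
s = -13223
K(c) = -5
39776/(1/(-45983)) + sqrt(-15827 + K(-109))/s = 39776/(1/(-45983)) + sqrt(-15827 - 5)/(-13223) = 39776/(-1/45983) + sqrt(-15832)*(-1/13223) = 39776*(-45983) + (2*I*sqrt(3958))*(-1/13223) = -1829019808 - 2*I*sqrt(3958)/13223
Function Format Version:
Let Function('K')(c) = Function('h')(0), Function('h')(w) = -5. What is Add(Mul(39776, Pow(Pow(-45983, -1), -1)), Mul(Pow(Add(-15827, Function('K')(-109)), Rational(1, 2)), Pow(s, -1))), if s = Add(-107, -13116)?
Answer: Add(-1829019808, Mul(Rational(-2, 13223), I, Pow(3958, Rational(1, 2)))) ≈ Add(-1.8290e+9, Mul(-0.0095156, I))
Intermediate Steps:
s = -13223
Function('K')(c) = -5
Add(Mul(39776, Pow(Pow(-45983, -1), -1)), Mul(Pow(Add(-15827, Function('K')(-109)), Rational(1, 2)), Pow(s, -1))) = Add(Mul(39776, Pow(Pow(-45983, -1), -1)), Mul(Pow(Add(-15827, -5), Rational(1, 2)), Pow(-13223, -1))) = Add(Mul(39776, Pow(Rational(-1, 45983), -1)), Mul(Pow(-15832, Rational(1, 2)), Rational(-1, 13223))) = Add(Mul(39776, -45983), Mul(Mul(2, I, Pow(3958, Rational(1, 2))), Rational(-1, 13223))) = Add(-1829019808, Mul(Rational(-2, 13223), I, Pow(3958, Rational(1, 2))))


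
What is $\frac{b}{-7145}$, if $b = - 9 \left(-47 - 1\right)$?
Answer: $- \frac{432}{7145} \approx -0.060462$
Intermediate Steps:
$b = 432$ ($b = \left(-9\right) \left(-48\right) = 432$)
$\frac{b}{-7145} = \frac{432}{-7145} = 432 \left(- \frac{1}{7145}\right) = - \frac{432}{7145}$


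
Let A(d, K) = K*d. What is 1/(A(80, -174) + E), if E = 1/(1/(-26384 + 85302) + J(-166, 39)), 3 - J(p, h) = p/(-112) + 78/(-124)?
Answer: -109794561/1528289148296 ≈ -7.1842e-5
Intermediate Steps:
J(p, h) = 225/62 + p/112 (J(p, h) = 3 - (p/(-112) + 78/(-124)) = 3 - (p*(-1/112) + 78*(-1/124)) = 3 - (-p/112 - 39/62) = 3 - (-39/62 - p/112) = 3 + (39/62 + p/112) = 225/62 + p/112)
E = 51140824/109794561 (E = 1/(1/(-26384 + 85302) + (225/62 + (1/112)*(-166))) = 1/(1/58918 + (225/62 - 83/56)) = 1/(1/58918 + 3727/1736) = 1/(109794561/51140824) = 51140824/109794561 ≈ 0.46579)
1/(A(80, -174) + E) = 1/(-174*80 + 51140824/109794561) = 1/(-13920 + 51140824/109794561) = 1/(-1528289148296/109794561) = -109794561/1528289148296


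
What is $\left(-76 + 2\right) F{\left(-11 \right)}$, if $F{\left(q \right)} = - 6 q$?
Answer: $-4884$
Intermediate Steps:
$\left(-76 + 2\right) F{\left(-11 \right)} = \left(-76 + 2\right) \left(\left(-6\right) \left(-11\right)\right) = \left(-74\right) 66 = -4884$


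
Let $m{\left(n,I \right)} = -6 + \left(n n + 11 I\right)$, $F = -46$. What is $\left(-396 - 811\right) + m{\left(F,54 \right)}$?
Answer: $1497$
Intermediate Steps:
$m{\left(n,I \right)} = -6 + n^{2} + 11 I$ ($m{\left(n,I \right)} = -6 + \left(n^{2} + 11 I\right) = -6 + n^{2} + 11 I$)
$\left(-396 - 811\right) + m{\left(F,54 \right)} = \left(-396 - 811\right) + \left(-6 + \left(-46\right)^{2} + 11 \cdot 54\right) = -1207 + \left(-6 + 2116 + 594\right) = -1207 + 2704 = 1497$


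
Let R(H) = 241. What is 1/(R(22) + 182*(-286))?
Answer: -1/51811 ≈ -1.9301e-5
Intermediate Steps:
1/(R(22) + 182*(-286)) = 1/(241 + 182*(-286)) = 1/(241 - 52052) = 1/(-51811) = -1/51811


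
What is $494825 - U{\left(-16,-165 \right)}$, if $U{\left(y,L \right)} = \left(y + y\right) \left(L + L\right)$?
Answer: $484265$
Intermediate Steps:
$U{\left(y,L \right)} = 4 L y$ ($U{\left(y,L \right)} = 2 y 2 L = 4 L y$)
$494825 - U{\left(-16,-165 \right)} = 494825 - 4 \left(-165\right) \left(-16\right) = 494825 - 10560 = 484265$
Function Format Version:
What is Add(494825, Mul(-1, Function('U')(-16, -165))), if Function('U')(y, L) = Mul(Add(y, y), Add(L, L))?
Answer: 484265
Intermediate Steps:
Function('U')(y, L) = Mul(4, L, y) (Function('U')(y, L) = Mul(Mul(2, y), Mul(2, L)) = Mul(4, L, y))
Add(494825, Mul(-1, Function('U')(-16, -165))) = Add(494825, Mul(-1, Mul(4, -165, -16))) = Add(494825, Mul(-1, 10560)) = Add(494825, -10560) = 484265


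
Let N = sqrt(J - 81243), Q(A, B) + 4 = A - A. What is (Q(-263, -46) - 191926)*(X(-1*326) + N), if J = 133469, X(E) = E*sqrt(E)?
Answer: -191930*sqrt(52226) + 62569180*I*sqrt(326) ≈ -4.3862e+7 + 1.1297e+9*I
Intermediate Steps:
X(E) = E**(3/2)
Q(A, B) = -4 (Q(A, B) = -4 + (A - A) = -4 + 0 = -4)
N = sqrt(52226) (N = sqrt(133469 - 81243) = sqrt(52226) ≈ 228.53)
(Q(-263, -46) - 191926)*(X(-1*326) + N) = (-4 - 191926)*((-1*326)**(3/2) + sqrt(52226)) = -191930*((-326)**(3/2) + sqrt(52226)) = -191930*(-326*I*sqrt(326) + sqrt(52226)) = -191930*(sqrt(52226) - 326*I*sqrt(326)) = -191930*sqrt(52226) + 62569180*I*sqrt(326)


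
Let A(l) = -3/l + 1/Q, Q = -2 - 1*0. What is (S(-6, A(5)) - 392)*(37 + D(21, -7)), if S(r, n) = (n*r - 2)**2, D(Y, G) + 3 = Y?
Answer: -101981/5 ≈ -20396.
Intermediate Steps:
Q = -2 (Q = -2 + 0 = -2)
A(l) = -1/2 - 3/l (A(l) = -3/l + 1/(-2) = -3/l + 1*(-1/2) = -3/l - 1/2 = -1/2 - 3/l)
D(Y, G) = -3 + Y
S(r, n) = (-2 + n*r)**2
(S(-6, A(5)) - 392)*(37 + D(21, -7)) = ((-2 + ((1/2)*(-6 - 1*5)/5)*(-6))**2 - 392)*(37 + (-3 + 21)) = ((-2 + ((1/2)*(1/5)*(-6 - 5))*(-6))**2 - 392)*(37 + 18) = ((-2 + ((1/2)*(1/5)*(-11))*(-6))**2 - 392)*55 = ((-2 - 11/10*(-6))**2 - 392)*55 = ((-2 + 33/5)**2 - 392)*55 = ((23/5)**2 - 392)*55 = (529/25 - 392)*55 = -9271/25*55 = -101981/5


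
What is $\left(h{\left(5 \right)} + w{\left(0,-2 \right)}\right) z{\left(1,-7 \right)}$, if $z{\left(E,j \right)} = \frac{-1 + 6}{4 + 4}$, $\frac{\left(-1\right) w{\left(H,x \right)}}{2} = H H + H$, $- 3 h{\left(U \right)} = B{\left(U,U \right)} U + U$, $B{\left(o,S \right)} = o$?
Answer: $- \frac{25}{4} \approx -6.25$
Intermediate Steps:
$h{\left(U \right)} = - \frac{U}{3} - \frac{U^{2}}{3}$ ($h{\left(U \right)} = - \frac{U U + U}{3} = - \frac{U^{2} + U}{3} = - \frac{U + U^{2}}{3} = - \frac{U}{3} - \frac{U^{2}}{3}$)
$w{\left(H,x \right)} = - 2 H - 2 H^{2}$ ($w{\left(H,x \right)} = - 2 \left(H H + H\right) = - 2 \left(H^{2} + H\right) = - 2 \left(H + H^{2}\right) = - 2 H - 2 H^{2}$)
$z{\left(E,j \right)} = \frac{5}{8}$
$\left(h{\left(5 \right)} + w{\left(0,-2 \right)}\right) z{\left(1,-7 \right)} = \left(\left(- \frac{1}{3}\right) 5 \left(1 + 5\right) - 0 \left(1 + 0\right)\right) \frac{5}{8} = \left(\left(- \frac{1}{3}\right) 5 \cdot 6 - 0 \cdot 1\right) \frac{5}{8} = \left(-10 + 0\right) \frac{5}{8} = \left(-10\right) \frac{5}{8} = - \frac{25}{4}$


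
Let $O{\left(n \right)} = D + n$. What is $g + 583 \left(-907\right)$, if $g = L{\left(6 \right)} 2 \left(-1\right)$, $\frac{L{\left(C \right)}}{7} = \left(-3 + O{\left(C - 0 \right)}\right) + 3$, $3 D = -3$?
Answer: $-528851$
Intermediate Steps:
$D = -1$ ($D = \frac{1}{3} \left(-3\right) = -1$)
$O{\left(n \right)} = -1 + n$
$L{\left(C \right)} = -7 + 7 C$ ($L{\left(C \right)} = 7 \left(\left(-3 + \left(-1 + \left(C - 0\right)\right)\right) + 3\right) = 7 \left(\left(-3 + \left(-1 + \left(C + 0\right)\right)\right) + 3\right) = 7 \left(\left(-3 + \left(-1 + C\right)\right) + 3\right) = 7 \left(\left(-4 + C\right) + 3\right) = 7 \left(-1 + C\right) = -7 + 7 C$)
$g = -70$ ($g = \left(-7 + 7 \cdot 6\right) 2 \left(-1\right) = \left(-7 + 42\right) 2 \left(-1\right) = 35 \cdot 2 \left(-1\right) = 70 \left(-1\right) = -70$)
$g + 583 \left(-907\right) = -70 + 583 \left(-907\right) = -70 - 528781 = -528851$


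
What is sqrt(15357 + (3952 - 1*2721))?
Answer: 2*sqrt(4147) ≈ 128.79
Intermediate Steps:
sqrt(15357 + (3952 - 1*2721)) = sqrt(15357 + (3952 - 2721)) = sqrt(15357 + 1231) = sqrt(16588) = 2*sqrt(4147)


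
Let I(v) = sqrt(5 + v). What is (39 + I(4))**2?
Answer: 1764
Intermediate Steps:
(39 + I(4))**2 = (39 + sqrt(5 + 4))**2 = (39 + sqrt(9))**2 = (39 + 3)**2 = 42**2 = 1764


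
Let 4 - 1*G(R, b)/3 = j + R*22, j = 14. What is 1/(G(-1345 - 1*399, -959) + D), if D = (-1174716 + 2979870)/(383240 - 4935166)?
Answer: 2275963/261903263685 ≈ 8.6901e-6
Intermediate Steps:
G(R, b) = -30 - 66*R (G(R, b) = 12 - 3*(14 + R*22) = 12 - 3*(14 + 22*R) = 12 + (-42 - 66*R) = -30 - 66*R)
D = -902577/2275963 (D = 1805154/(-4551926) = 1805154*(-1/4551926) = -902577/2275963 ≈ -0.39657)
1/(G(-1345 - 1*399, -959) + D) = 1/((-30 - 66*(-1345 - 1*399)) - 902577/2275963) = 1/((-30 - 66*(-1345 - 399)) - 902577/2275963) = 1/((-30 - 66*(-1744)) - 902577/2275963) = 1/((-30 + 115104) - 902577/2275963) = 1/(115074 - 902577/2275963) = 1/(261903263685/2275963) = 2275963/261903263685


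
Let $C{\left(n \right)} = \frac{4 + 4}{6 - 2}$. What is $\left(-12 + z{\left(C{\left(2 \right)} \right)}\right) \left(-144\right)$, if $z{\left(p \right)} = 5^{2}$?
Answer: $-1872$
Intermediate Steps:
$C{\left(n \right)} = 2$ ($C{\left(n \right)} = \frac{8}{4} = 8 \cdot \frac{1}{4} = 2$)
$z{\left(p \right)} = 25$
$\left(-12 + z{\left(C{\left(2 \right)} \right)}\right) \left(-144\right) = \left(-12 + 25\right) \left(-144\right) = 13 \left(-144\right) = -1872$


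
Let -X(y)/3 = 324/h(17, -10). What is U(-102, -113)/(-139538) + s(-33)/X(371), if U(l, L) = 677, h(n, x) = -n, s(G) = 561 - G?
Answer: 6520355/627921 ≈ 10.384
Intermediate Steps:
X(y) = 972/17 (X(y) = -972/((-1*17)) = -972/(-17) = -972*(-1)/17 = -3*(-324/17) = 972/17)
U(-102, -113)/(-139538) + s(-33)/X(371) = 677/(-139538) + (561 - 1*(-33))/(972/17) = 677*(-1/139538) + (561 + 33)*(17/972) = -677/139538 + 594*(17/972) = -677/139538 + 187/18 = 6520355/627921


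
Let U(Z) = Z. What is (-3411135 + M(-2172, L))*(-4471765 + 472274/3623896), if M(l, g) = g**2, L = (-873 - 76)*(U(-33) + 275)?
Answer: -427326433047988875571807/1811948 ≈ -2.3584e+17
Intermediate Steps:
L = -229658 (L = (-873 - 76)*(-33 + 275) = -949*242 = -229658)
(-3411135 + M(-2172, L))*(-4471765 + 472274/3623896) = (-3411135 + (-229658)**2)*(-4471765 + 472274/3623896) = (-3411135 + 52742796964)*(-4471765 + 472274*(1/3623896)) = 52739385829*(-4471765 + 236137/1811948) = 52739385829*(-8102605412083/1811948) = -427326433047988875571807/1811948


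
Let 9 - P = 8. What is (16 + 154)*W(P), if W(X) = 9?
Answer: 1530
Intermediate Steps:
P = 1 (P = 9 - 1*8 = 9 - 8 = 1)
(16 + 154)*W(P) = (16 + 154)*9 = 170*9 = 1530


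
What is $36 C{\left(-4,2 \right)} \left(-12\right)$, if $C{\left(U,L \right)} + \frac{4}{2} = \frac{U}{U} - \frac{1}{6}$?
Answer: $504$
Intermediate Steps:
$C{\left(U,L \right)} = - \frac{7}{6}$ ($C{\left(U,L \right)} = -2 + \left(\frac{U}{U} - \frac{1}{6}\right) = -2 + \left(1 - \frac{1}{6}\right) = -2 + \frac{5}{6} = - \frac{7}{6}$)
$36 C{\left(-4,2 \right)} \left(-12\right) = 36 \left(- \frac{7}{6}\right) \left(-12\right) = \left(-42\right) \left(-12\right) = 504$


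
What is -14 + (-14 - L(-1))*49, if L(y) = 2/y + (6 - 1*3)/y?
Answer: -455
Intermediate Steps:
L(y) = 5/y (L(y) = 2/y + (6 - 3)/y = 2/y + 3/y = 5/y)
-14 + (-14 - L(-1))*49 = -14 + (-14 - 5/(-1))*49 = -14 + (-14 - 5*(-1))*49 = -14 + (-14 - 1*(-5))*49 = -14 + (-14 + 5)*49 = -14 - 9*49 = -14 - 441 = -455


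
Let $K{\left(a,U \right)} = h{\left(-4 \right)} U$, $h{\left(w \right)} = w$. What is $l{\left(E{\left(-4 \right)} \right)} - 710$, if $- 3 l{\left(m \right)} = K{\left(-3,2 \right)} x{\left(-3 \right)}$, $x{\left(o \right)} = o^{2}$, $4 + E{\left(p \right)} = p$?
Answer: $-686$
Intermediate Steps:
$E{\left(p \right)} = -4 + p$
$K{\left(a,U \right)} = - 4 U$
$l{\left(m \right)} = 24$ ($l{\left(m \right)} = - \frac{\left(-4\right) 2 \left(-3\right)^{2}}{3} = - \frac{\left(-8\right) 9}{3} = \left(- \frac{1}{3}\right) \left(-72\right) = 24$)
$l{\left(E{\left(-4 \right)} \right)} - 710 = 24 - 710 = -686$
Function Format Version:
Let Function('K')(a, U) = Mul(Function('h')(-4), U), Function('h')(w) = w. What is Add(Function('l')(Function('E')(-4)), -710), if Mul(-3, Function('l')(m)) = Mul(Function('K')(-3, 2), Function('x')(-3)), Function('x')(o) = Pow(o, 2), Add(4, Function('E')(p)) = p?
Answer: -686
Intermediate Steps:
Function('E')(p) = Add(-4, p)
Function('K')(a, U) = Mul(-4, U)
Function('l')(m) = 24 (Function('l')(m) = Mul(Rational(-1, 3), Mul(Mul(-4, 2), Pow(-3, 2))) = Mul(Rational(-1, 3), Mul(-8, 9)) = Mul(Rational(-1, 3), -72) = 24)
Add(Function('l')(Function('E')(-4)), -710) = Add(24, -710) = -686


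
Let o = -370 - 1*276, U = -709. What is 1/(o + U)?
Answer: -1/1355 ≈ -0.00073801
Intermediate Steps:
o = -646 (o = -370 - 276 = -646)
1/(o + U) = 1/(-646 - 709) = 1/(-1355) = -1/1355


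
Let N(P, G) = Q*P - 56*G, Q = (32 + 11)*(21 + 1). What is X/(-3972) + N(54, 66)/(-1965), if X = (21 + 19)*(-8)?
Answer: -15633028/650415 ≈ -24.035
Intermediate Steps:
X = -320 (X = 40*(-8) = -320)
Q = 946 (Q = 43*22 = 946)
N(P, G) = -56*G + 946*P (N(P, G) = 946*P - 56*G = -56*G + 946*P)
X/(-3972) + N(54, 66)/(-1965) = -320/(-3972) + (-56*66 + 946*54)/(-1965) = -320*(-1/3972) + (-3696 + 51084)*(-1/1965) = 80/993 + 47388*(-1/1965) = 80/993 - 15796/655 = -15633028/650415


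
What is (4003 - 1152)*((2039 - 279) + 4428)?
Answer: 17641988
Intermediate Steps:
(4003 - 1152)*((2039 - 279) + 4428) = 2851*(1760 + 4428) = 2851*6188 = 17641988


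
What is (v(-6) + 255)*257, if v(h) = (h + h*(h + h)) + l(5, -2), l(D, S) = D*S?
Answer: 79927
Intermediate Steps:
v(h) = -10 + h + 2*h² (v(h) = (h + h*(h + h)) + 5*(-2) = (h + h*(2*h)) - 10 = (h + 2*h²) - 10 = -10 + h + 2*h²)
(v(-6) + 255)*257 = ((-10 - 6 + 2*(-6)²) + 255)*257 = ((-10 - 6 + 2*36) + 255)*257 = ((-10 - 6 + 72) + 255)*257 = (56 + 255)*257 = 311*257 = 79927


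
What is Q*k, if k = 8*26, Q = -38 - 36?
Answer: -15392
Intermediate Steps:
Q = -74
k = 208
Q*k = -74*208 = -15392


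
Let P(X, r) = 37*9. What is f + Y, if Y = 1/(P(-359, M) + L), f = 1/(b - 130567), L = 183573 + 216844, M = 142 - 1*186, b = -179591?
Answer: -22648/31073954625 ≈ -7.2884e-7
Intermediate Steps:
M = -44 (M = 142 - 186 = -44)
P(X, r) = 333
L = 400417
f = -1/310158 (f = 1/(-179591 - 130567) = 1/(-310158) = -1/310158 ≈ -3.2242e-6)
Y = 1/400750 (Y = 1/(333 + 400417) = 1/400750 ≈ 2.4953e-6)
f + Y = -1/310158 + 1/400750 = -22648/31073954625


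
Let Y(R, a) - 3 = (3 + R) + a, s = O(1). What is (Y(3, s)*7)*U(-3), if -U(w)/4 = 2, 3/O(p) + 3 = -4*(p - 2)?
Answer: -672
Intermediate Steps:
O(p) = 3/(5 - 4*p) (O(p) = 3/(-3 - 4*(p - 2)) = 3/(-3 - 4*(-2 + p)) = 3/(-3 + (8 - 4*p)) = 3/(5 - 4*p))
U(w) = -8 (U(w) = -4*2 = -8)
s = 3 (s = -3/(-5 + 4*1) = -3/(-5 + 4) = -3/(-1) = -3*(-1) = 3)
Y(R, a) = 6 + R + a (Y(R, a) = 3 + ((3 + R) + a) = 3 + (3 + R + a) = 6 + R + a)
(Y(3, s)*7)*U(-3) = ((6 + 3 + 3)*7)*(-8) = (12*7)*(-8) = 84*(-8) = -672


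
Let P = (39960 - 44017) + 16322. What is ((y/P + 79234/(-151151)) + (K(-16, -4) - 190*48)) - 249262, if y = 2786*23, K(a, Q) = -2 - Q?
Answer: -43544858698812/168533365 ≈ -2.5838e+5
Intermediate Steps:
y = 64078
P = 12265 (P = -4057 + 16322 = 12265)
((y/P + 79234/(-151151)) + (K(-16, -4) - 190*48)) - 249262 = ((64078/12265 + 79234/(-151151)) + ((-2 - 1*(-4)) - 190*48)) - 249262 = ((64078*(1/12265) + 79234*(-1/151151)) + ((-2 + 4) - 9120)) - 249262 = ((64078/12265 - 79234/151151) + (2 - 9120)) - 249262 = (792149888/168533365 - 9118) - 249262 = -1535895072182/168533365 - 249262 = -43544858698812/168533365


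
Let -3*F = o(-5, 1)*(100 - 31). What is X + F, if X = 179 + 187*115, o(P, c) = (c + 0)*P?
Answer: 21799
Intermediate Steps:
o(P, c) = P*c (o(P, c) = c*P = P*c)
X = 21684 (X = 179 + 21505 = 21684)
F = 115 (F = -(-5*1)*(100 - 31)/3 = -(-5)*69/3 = -⅓*(-345) = 115)
X + F = 21684 + 115 = 21799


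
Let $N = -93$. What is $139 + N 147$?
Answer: $-13532$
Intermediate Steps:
$139 + N 147 = 139 - 13671 = -13532$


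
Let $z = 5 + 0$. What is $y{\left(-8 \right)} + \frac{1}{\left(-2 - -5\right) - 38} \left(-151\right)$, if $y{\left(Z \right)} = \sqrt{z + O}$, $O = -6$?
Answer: $\frac{151}{35} + i \approx 4.3143 + 1.0 i$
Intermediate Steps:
$z = 5$
$y{\left(Z \right)} = i$ ($y{\left(Z \right)} = \sqrt{5 - 6} = \sqrt{-1} = i$)
$y{\left(-8 \right)} + \frac{1}{\left(-2 - -5\right) - 38} \left(-151\right) = i + \frac{1}{\left(-2 - -5\right) - 38} \left(-151\right) = i + \frac{1}{\left(-2 + 5\right) - 38} \left(-151\right) = i + \frac{1}{3 - 38} \left(-151\right) = i + \frac{1}{-35} \left(-151\right) = i - - \frac{151}{35} = i + \frac{151}{35} = \frac{151}{35} + i$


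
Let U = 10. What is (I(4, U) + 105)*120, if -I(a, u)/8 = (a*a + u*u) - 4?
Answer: -94920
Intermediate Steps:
I(a, u) = 32 - 8*a**2 - 8*u**2 (I(a, u) = -8*((a*a + u*u) - 4) = -8*((a**2 + u**2) - 4) = -8*(-4 + a**2 + u**2) = 32 - 8*a**2 - 8*u**2)
(I(4, U) + 105)*120 = ((32 - 8*4**2 - 8*10**2) + 105)*120 = ((32 - 8*16 - 8*100) + 105)*120 = ((32 - 128 - 800) + 105)*120 = (-896 + 105)*120 = -791*120 = -94920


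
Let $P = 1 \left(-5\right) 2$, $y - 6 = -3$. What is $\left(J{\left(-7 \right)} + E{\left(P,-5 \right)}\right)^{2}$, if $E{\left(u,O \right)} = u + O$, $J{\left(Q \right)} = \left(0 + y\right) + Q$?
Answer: $361$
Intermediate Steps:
$y = 3$ ($y = 6 - 3 = 3$)
$J{\left(Q \right)} = 3 + Q$ ($J{\left(Q \right)} = \left(0 + 3\right) + Q = 3 + Q$)
$P = -10$ ($P = \left(-5\right) 2 = -10$)
$E{\left(u,O \right)} = O + u$
$\left(J{\left(-7 \right)} + E{\left(P,-5 \right)}\right)^{2} = \left(\left(3 - 7\right) - 15\right)^{2} = \left(-4 - 15\right)^{2} = \left(-19\right)^{2} = 361$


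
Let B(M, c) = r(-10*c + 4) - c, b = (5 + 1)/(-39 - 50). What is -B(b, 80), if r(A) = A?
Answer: 876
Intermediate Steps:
b = -6/89 (b = 6/(-89) = 6*(-1/89) = -6/89 ≈ -0.067416)
B(M, c) = 4 - 11*c (B(M, c) = (-10*c + 4) - c = (4 - 10*c) - c = 4 - 11*c)
-B(b, 80) = -(4 - 11*80) = -(4 - 880) = -1*(-876) = 876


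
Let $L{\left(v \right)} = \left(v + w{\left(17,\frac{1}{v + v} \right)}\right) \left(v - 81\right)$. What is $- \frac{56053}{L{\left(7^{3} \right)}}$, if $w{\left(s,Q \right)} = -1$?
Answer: $- \frac{56053}{89604} \approx -0.62556$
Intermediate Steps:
$L{\left(v \right)} = \left(-1 + v\right) \left(-81 + v\right)$ ($L{\left(v \right)} = \left(v - 1\right) \left(v - 81\right) = \left(-1 + v\right) \left(-81 + v\right)$)
$- \frac{56053}{L{\left(7^{3} \right)}} = - \frac{56053}{81 + \left(7^{3}\right)^{2} - 82 \cdot 7^{3}} = - \frac{56053}{81 + 343^{2} - 28126} = - \frac{56053}{81 + 117649 - 28126} = - \frac{56053}{89604}$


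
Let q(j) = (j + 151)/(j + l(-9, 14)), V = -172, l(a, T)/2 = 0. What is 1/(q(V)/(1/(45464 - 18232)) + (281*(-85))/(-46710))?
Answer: 401706/1335812467 ≈ 0.00030072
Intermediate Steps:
l(a, T) = 0 (l(a, T) = 2*0 = 0)
q(j) = (151 + j)/j (q(j) = (j + 151)/(j + 0) = (151 + j)/j)
1/(q(V)/(1/(45464 - 18232)) + (281*(-85))/(-46710)) = 1/(((151 - 172)/(-172))/(1/(45464 - 18232)) + (281*(-85))/(-46710)) = 1/((-1/172*(-21))/(1/27232) - 23885*(-1/46710)) = 1/(21/(172*(1/27232)) + 4777/9342) = 1/((21/172)*27232 + 4777/9342) = 1/(142968/43 + 4777/9342) = 1/(1335812467/401706) = 401706/1335812467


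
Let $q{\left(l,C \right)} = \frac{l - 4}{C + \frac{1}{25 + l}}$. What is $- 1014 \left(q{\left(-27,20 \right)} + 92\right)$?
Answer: $-91676$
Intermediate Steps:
$q{\left(l,C \right)} = \frac{-4 + l}{C + \frac{1}{25 + l}}$
$- 1014 \left(q{\left(-27,20 \right)} + 92\right) = - 1014 \left(\frac{-100 + \left(-27\right)^{2} + 21 \left(-27\right)}{1 + 25 \cdot 20 + 20 \left(-27\right)} + 92\right) = - 1014 \left(\frac{-100 + 729 - 567}{1 + 500 - 540} + 92\right) = - 1014 \left(\frac{1}{-39} \cdot 62 + 92\right) = - 1014 \left(\left(- \frac{1}{39}\right) 62 + 92\right) = - 1014 \left(- \frac{62}{39} + 92\right) = \left(-1014\right) \frac{3526}{39} = -91676$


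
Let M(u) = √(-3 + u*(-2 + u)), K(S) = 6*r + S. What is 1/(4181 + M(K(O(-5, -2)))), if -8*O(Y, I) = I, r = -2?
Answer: 66896/279689639 - 4*√2537/279689639 ≈ 0.00023846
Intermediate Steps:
O(Y, I) = -I/8
K(S) = -12 + S (K(S) = 6*(-2) + S = -12 + S)
1/(4181 + M(K(O(-5, -2)))) = 1/(4181 + √(-3 + (-12 - ⅛*(-2))² - 2*(-12 - ⅛*(-2)))) = 1/(4181 + √(-3 + (-12 + ¼)² - 2*(-12 + ¼))) = 1/(4181 + √(-3 + (-47/4)² - 2*(-47/4))) = 1/(4181 + √(-3 + 2209/16 + 47/2)) = 1/(4181 + √(2537/16)) = 1/(4181 + √2537/4)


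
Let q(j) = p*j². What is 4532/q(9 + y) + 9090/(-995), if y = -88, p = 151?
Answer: -1712364970/187535809 ≈ -9.1309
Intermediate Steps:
q(j) = 151*j²
4532/q(9 + y) + 9090/(-995) = 4532/((151*(9 - 88)²)) + 9090/(-995) = 4532/((151*(-79)²)) + 9090*(-1/995) = 4532/((151*6241)) - 1818/199 = 4532/942391 - 1818/199 = -1712364970/187535809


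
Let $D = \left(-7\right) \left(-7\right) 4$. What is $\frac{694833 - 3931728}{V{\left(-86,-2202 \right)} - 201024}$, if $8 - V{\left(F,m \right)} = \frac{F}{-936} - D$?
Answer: $\frac{1514866860}{93983803} \approx 16.118$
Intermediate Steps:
$D = 196$ ($D = 49 \cdot 4 = 196$)
$V{\left(F,m \right)} = 204 + \frac{F}{936}$ ($V{\left(F,m \right)} = 8 - \left(\frac{F}{-936} - 196\right) = 8 - \left(F \left(- \frac{1}{936}\right) - 196\right) = 8 - \left(- \frac{F}{936} - 196\right) = 8 - \left(-196 - \frac{F}{936}\right) = 8 + \left(196 + \frac{F}{936}\right) = 204 + \frac{F}{936}$)
$\frac{694833 - 3931728}{V{\left(-86,-2202 \right)} - 201024} = \frac{694833 - 3931728}{\left(204 + \frac{1}{936} \left(-86\right)\right) - 201024} = - \frac{3236895}{\left(204 - \frac{43}{468}\right) - 201024} = - \frac{3236895}{\frac{95429}{468} - 201024} = - \frac{3236895}{- \frac{93983803}{468}} = \left(-3236895\right) \left(- \frac{468}{93983803}\right) = \frac{1514866860}{93983803}$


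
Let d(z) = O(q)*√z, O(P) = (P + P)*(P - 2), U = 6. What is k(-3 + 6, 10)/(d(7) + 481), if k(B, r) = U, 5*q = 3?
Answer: 1803750/144588277 + 6300*√7/144588277 ≈ 0.012590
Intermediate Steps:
q = ⅗ (q = (⅕)*3 = ⅗ ≈ 0.60000)
O(P) = 2*P*(-2 + P) (O(P) = (2*P)*(-2 + P) = 2*P*(-2 + P))
k(B, r) = 6
d(z) = -42*√z/25 (d(z) = (2*(⅗)*(-2 + ⅗))*√z = (2*(⅗)*(-7/5))*√z = -42*√z/25)
k(-3 + 6, 10)/(d(7) + 481) = 6/(-42*√7/25 + 481) = 6/(481 - 42*√7/25)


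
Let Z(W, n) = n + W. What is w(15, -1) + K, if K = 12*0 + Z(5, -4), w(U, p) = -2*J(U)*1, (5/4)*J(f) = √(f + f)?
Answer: 1 - 8*√30/5 ≈ -7.7636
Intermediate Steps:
J(f) = 4*√2*√f/5 (J(f) = 4*√(f + f)/5 = 4*√(2*f)/5 = 4*(√2*√f)/5 = 4*√2*√f/5)
Z(W, n) = W + n
w(U, p) = -8*√2*√U/5 (w(U, p) = -8*√2*√U/5*1 = -8*√2*√U/5)
K = 1 (K = 12*0 + (5 - 4) = 0 + 1 = 1)
w(15, -1) + K = -8*√2*√15/5 + 1 = -8*√30/5 + 1 = 1 - 8*√30/5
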